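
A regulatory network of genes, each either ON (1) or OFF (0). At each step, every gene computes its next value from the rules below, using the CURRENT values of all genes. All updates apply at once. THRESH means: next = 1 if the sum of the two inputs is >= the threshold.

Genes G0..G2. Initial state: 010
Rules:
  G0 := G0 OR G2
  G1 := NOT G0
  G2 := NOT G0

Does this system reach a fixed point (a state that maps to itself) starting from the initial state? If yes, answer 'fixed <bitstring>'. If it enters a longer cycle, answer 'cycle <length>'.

Step 0: 010
Step 1: G0=G0|G2=0|0=0 G1=NOT G0=NOT 0=1 G2=NOT G0=NOT 0=1 -> 011
Step 2: G0=G0|G2=0|1=1 G1=NOT G0=NOT 0=1 G2=NOT G0=NOT 0=1 -> 111
Step 3: G0=G0|G2=1|1=1 G1=NOT G0=NOT 1=0 G2=NOT G0=NOT 1=0 -> 100
Step 4: G0=G0|G2=1|0=1 G1=NOT G0=NOT 1=0 G2=NOT G0=NOT 1=0 -> 100
Fixed point reached at step 3: 100

Answer: fixed 100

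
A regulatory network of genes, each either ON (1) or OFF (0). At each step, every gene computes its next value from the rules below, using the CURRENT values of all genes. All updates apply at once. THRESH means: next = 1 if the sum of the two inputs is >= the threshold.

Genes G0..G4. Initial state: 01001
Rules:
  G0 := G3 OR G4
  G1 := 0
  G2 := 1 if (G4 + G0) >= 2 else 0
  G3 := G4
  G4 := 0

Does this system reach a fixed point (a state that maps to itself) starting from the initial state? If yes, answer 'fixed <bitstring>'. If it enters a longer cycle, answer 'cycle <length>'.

Answer: fixed 00000

Derivation:
Step 0: 01001
Step 1: G0=G3|G4=0|1=1 G1=0(const) G2=(1+0>=2)=0 G3=G4=1 G4=0(const) -> 10010
Step 2: G0=G3|G4=1|0=1 G1=0(const) G2=(0+1>=2)=0 G3=G4=0 G4=0(const) -> 10000
Step 3: G0=G3|G4=0|0=0 G1=0(const) G2=(0+1>=2)=0 G3=G4=0 G4=0(const) -> 00000
Step 4: G0=G3|G4=0|0=0 G1=0(const) G2=(0+0>=2)=0 G3=G4=0 G4=0(const) -> 00000
Fixed point reached at step 3: 00000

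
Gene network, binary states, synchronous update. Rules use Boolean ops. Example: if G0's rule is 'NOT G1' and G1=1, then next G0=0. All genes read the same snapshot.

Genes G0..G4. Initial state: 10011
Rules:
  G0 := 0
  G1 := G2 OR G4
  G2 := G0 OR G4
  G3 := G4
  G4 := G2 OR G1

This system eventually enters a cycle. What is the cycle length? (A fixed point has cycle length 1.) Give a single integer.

Answer: 1

Derivation:
Step 0: 10011
Step 1: G0=0(const) G1=G2|G4=0|1=1 G2=G0|G4=1|1=1 G3=G4=1 G4=G2|G1=0|0=0 -> 01110
Step 2: G0=0(const) G1=G2|G4=1|0=1 G2=G0|G4=0|0=0 G3=G4=0 G4=G2|G1=1|1=1 -> 01001
Step 3: G0=0(const) G1=G2|G4=0|1=1 G2=G0|G4=0|1=1 G3=G4=1 G4=G2|G1=0|1=1 -> 01111
Step 4: G0=0(const) G1=G2|G4=1|1=1 G2=G0|G4=0|1=1 G3=G4=1 G4=G2|G1=1|1=1 -> 01111
State from step 4 equals state from step 3 -> cycle length 1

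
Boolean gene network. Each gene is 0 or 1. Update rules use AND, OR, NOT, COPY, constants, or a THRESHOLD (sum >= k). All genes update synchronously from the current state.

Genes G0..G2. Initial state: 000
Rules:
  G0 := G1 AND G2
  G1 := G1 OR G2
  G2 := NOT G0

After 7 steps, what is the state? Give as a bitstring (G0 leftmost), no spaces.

Step 1: G0=G1&G2=0&0=0 G1=G1|G2=0|0=0 G2=NOT G0=NOT 0=1 -> 001
Step 2: G0=G1&G2=0&1=0 G1=G1|G2=0|1=1 G2=NOT G0=NOT 0=1 -> 011
Step 3: G0=G1&G2=1&1=1 G1=G1|G2=1|1=1 G2=NOT G0=NOT 0=1 -> 111
Step 4: G0=G1&G2=1&1=1 G1=G1|G2=1|1=1 G2=NOT G0=NOT 1=0 -> 110
Step 5: G0=G1&G2=1&0=0 G1=G1|G2=1|0=1 G2=NOT G0=NOT 1=0 -> 010
Step 6: G0=G1&G2=1&0=0 G1=G1|G2=1|0=1 G2=NOT G0=NOT 0=1 -> 011
Step 7: G0=G1&G2=1&1=1 G1=G1|G2=1|1=1 G2=NOT G0=NOT 0=1 -> 111

111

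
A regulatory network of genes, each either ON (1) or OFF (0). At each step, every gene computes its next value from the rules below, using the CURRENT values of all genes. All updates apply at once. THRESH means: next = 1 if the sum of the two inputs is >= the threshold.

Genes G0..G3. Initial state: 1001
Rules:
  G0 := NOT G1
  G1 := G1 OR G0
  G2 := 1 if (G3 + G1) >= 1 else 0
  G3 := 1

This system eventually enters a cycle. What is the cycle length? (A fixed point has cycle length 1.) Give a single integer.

Step 0: 1001
Step 1: G0=NOT G1=NOT 0=1 G1=G1|G0=0|1=1 G2=(1+0>=1)=1 G3=1(const) -> 1111
Step 2: G0=NOT G1=NOT 1=0 G1=G1|G0=1|1=1 G2=(1+1>=1)=1 G3=1(const) -> 0111
Step 3: G0=NOT G1=NOT 1=0 G1=G1|G0=1|0=1 G2=(1+1>=1)=1 G3=1(const) -> 0111
State from step 3 equals state from step 2 -> cycle length 1

Answer: 1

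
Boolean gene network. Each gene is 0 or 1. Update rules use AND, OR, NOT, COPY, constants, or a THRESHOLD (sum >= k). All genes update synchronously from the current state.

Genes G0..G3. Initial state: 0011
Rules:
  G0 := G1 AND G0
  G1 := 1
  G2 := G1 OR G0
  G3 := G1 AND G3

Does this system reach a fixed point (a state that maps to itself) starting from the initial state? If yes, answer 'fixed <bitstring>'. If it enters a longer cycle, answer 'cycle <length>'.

Step 0: 0011
Step 1: G0=G1&G0=0&0=0 G1=1(const) G2=G1|G0=0|0=0 G3=G1&G3=0&1=0 -> 0100
Step 2: G0=G1&G0=1&0=0 G1=1(const) G2=G1|G0=1|0=1 G3=G1&G3=1&0=0 -> 0110
Step 3: G0=G1&G0=1&0=0 G1=1(const) G2=G1|G0=1|0=1 G3=G1&G3=1&0=0 -> 0110
Fixed point reached at step 2: 0110

Answer: fixed 0110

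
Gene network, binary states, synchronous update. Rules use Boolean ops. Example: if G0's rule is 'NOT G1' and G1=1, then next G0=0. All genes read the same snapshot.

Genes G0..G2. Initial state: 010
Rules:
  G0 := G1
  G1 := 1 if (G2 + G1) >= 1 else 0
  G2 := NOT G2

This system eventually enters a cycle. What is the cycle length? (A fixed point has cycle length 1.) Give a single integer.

Answer: 2

Derivation:
Step 0: 010
Step 1: G0=G1=1 G1=(0+1>=1)=1 G2=NOT G2=NOT 0=1 -> 111
Step 2: G0=G1=1 G1=(1+1>=1)=1 G2=NOT G2=NOT 1=0 -> 110
Step 3: G0=G1=1 G1=(0+1>=1)=1 G2=NOT G2=NOT 0=1 -> 111
State from step 3 equals state from step 1 -> cycle length 2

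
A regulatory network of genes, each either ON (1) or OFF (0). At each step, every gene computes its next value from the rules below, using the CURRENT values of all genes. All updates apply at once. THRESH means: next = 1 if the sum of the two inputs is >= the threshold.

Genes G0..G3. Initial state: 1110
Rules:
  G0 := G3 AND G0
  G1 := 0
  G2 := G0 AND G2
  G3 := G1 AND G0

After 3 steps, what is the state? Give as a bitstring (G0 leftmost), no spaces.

Step 1: G0=G3&G0=0&1=0 G1=0(const) G2=G0&G2=1&1=1 G3=G1&G0=1&1=1 -> 0011
Step 2: G0=G3&G0=1&0=0 G1=0(const) G2=G0&G2=0&1=0 G3=G1&G0=0&0=0 -> 0000
Step 3: G0=G3&G0=0&0=0 G1=0(const) G2=G0&G2=0&0=0 G3=G1&G0=0&0=0 -> 0000

0000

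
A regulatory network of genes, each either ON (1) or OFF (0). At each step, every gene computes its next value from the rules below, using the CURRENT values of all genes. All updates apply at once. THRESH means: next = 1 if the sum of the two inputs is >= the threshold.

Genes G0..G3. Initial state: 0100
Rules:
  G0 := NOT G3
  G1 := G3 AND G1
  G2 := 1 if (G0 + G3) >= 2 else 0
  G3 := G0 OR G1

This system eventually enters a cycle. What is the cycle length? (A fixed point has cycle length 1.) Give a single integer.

Step 0: 0100
Step 1: G0=NOT G3=NOT 0=1 G1=G3&G1=0&1=0 G2=(0+0>=2)=0 G3=G0|G1=0|1=1 -> 1001
Step 2: G0=NOT G3=NOT 1=0 G1=G3&G1=1&0=0 G2=(1+1>=2)=1 G3=G0|G1=1|0=1 -> 0011
Step 3: G0=NOT G3=NOT 1=0 G1=G3&G1=1&0=0 G2=(0+1>=2)=0 G3=G0|G1=0|0=0 -> 0000
Step 4: G0=NOT G3=NOT 0=1 G1=G3&G1=0&0=0 G2=(0+0>=2)=0 G3=G0|G1=0|0=0 -> 1000
Step 5: G0=NOT G3=NOT 0=1 G1=G3&G1=0&0=0 G2=(1+0>=2)=0 G3=G0|G1=1|0=1 -> 1001
State from step 5 equals state from step 1 -> cycle length 4

Answer: 4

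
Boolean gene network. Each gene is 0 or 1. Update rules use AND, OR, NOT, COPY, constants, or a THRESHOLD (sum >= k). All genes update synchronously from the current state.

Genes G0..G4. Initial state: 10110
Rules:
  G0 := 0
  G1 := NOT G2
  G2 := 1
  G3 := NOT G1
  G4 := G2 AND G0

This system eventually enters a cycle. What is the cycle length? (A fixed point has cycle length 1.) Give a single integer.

Step 0: 10110
Step 1: G0=0(const) G1=NOT G2=NOT 1=0 G2=1(const) G3=NOT G1=NOT 0=1 G4=G2&G0=1&1=1 -> 00111
Step 2: G0=0(const) G1=NOT G2=NOT 1=0 G2=1(const) G3=NOT G1=NOT 0=1 G4=G2&G0=1&0=0 -> 00110
Step 3: G0=0(const) G1=NOT G2=NOT 1=0 G2=1(const) G3=NOT G1=NOT 0=1 G4=G2&G0=1&0=0 -> 00110
State from step 3 equals state from step 2 -> cycle length 1

Answer: 1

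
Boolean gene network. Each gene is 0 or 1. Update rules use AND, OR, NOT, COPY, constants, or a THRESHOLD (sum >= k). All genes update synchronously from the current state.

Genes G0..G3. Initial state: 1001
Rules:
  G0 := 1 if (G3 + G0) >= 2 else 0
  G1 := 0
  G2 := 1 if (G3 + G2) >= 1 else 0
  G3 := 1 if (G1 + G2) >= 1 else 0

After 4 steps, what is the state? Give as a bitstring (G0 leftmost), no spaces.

Step 1: G0=(1+1>=2)=1 G1=0(const) G2=(1+0>=1)=1 G3=(0+0>=1)=0 -> 1010
Step 2: G0=(0+1>=2)=0 G1=0(const) G2=(0+1>=1)=1 G3=(0+1>=1)=1 -> 0011
Step 3: G0=(1+0>=2)=0 G1=0(const) G2=(1+1>=1)=1 G3=(0+1>=1)=1 -> 0011
Step 4: G0=(1+0>=2)=0 G1=0(const) G2=(1+1>=1)=1 G3=(0+1>=1)=1 -> 0011

0011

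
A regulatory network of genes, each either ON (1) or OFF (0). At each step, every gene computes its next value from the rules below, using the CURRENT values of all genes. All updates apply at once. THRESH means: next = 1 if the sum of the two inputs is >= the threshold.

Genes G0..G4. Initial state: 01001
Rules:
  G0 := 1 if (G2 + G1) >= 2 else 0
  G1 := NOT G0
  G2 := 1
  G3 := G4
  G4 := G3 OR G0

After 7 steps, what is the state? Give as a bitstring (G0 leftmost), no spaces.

Step 1: G0=(0+1>=2)=0 G1=NOT G0=NOT 0=1 G2=1(const) G3=G4=1 G4=G3|G0=0|0=0 -> 01110
Step 2: G0=(1+1>=2)=1 G1=NOT G0=NOT 0=1 G2=1(const) G3=G4=0 G4=G3|G0=1|0=1 -> 11101
Step 3: G0=(1+1>=2)=1 G1=NOT G0=NOT 1=0 G2=1(const) G3=G4=1 G4=G3|G0=0|1=1 -> 10111
Step 4: G0=(1+0>=2)=0 G1=NOT G0=NOT 1=0 G2=1(const) G3=G4=1 G4=G3|G0=1|1=1 -> 00111
Step 5: G0=(1+0>=2)=0 G1=NOT G0=NOT 0=1 G2=1(const) G3=G4=1 G4=G3|G0=1|0=1 -> 01111
Step 6: G0=(1+1>=2)=1 G1=NOT G0=NOT 0=1 G2=1(const) G3=G4=1 G4=G3|G0=1|0=1 -> 11111
Step 7: G0=(1+1>=2)=1 G1=NOT G0=NOT 1=0 G2=1(const) G3=G4=1 G4=G3|G0=1|1=1 -> 10111

10111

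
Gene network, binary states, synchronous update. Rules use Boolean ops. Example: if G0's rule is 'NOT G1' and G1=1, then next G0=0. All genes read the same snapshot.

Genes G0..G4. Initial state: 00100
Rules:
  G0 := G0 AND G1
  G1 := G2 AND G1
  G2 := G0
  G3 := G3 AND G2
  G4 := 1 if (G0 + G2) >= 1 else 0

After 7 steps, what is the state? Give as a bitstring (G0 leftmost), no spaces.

Step 1: G0=G0&G1=0&0=0 G1=G2&G1=1&0=0 G2=G0=0 G3=G3&G2=0&1=0 G4=(0+1>=1)=1 -> 00001
Step 2: G0=G0&G1=0&0=0 G1=G2&G1=0&0=0 G2=G0=0 G3=G3&G2=0&0=0 G4=(0+0>=1)=0 -> 00000
Step 3: G0=G0&G1=0&0=0 G1=G2&G1=0&0=0 G2=G0=0 G3=G3&G2=0&0=0 G4=(0+0>=1)=0 -> 00000
Step 4: G0=G0&G1=0&0=0 G1=G2&G1=0&0=0 G2=G0=0 G3=G3&G2=0&0=0 G4=(0+0>=1)=0 -> 00000
Step 5: G0=G0&G1=0&0=0 G1=G2&G1=0&0=0 G2=G0=0 G3=G3&G2=0&0=0 G4=(0+0>=1)=0 -> 00000
Step 6: G0=G0&G1=0&0=0 G1=G2&G1=0&0=0 G2=G0=0 G3=G3&G2=0&0=0 G4=(0+0>=1)=0 -> 00000
Step 7: G0=G0&G1=0&0=0 G1=G2&G1=0&0=0 G2=G0=0 G3=G3&G2=0&0=0 G4=(0+0>=1)=0 -> 00000

00000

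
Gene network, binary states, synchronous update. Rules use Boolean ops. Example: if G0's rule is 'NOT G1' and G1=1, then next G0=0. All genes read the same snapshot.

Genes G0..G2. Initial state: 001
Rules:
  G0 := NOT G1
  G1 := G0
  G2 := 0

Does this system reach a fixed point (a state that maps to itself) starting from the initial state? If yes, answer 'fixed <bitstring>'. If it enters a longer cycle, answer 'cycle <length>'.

Step 0: 001
Step 1: G0=NOT G1=NOT 0=1 G1=G0=0 G2=0(const) -> 100
Step 2: G0=NOT G1=NOT 0=1 G1=G0=1 G2=0(const) -> 110
Step 3: G0=NOT G1=NOT 1=0 G1=G0=1 G2=0(const) -> 010
Step 4: G0=NOT G1=NOT 1=0 G1=G0=0 G2=0(const) -> 000
Step 5: G0=NOT G1=NOT 0=1 G1=G0=0 G2=0(const) -> 100
Cycle of length 4 starting at step 1 -> no fixed point

Answer: cycle 4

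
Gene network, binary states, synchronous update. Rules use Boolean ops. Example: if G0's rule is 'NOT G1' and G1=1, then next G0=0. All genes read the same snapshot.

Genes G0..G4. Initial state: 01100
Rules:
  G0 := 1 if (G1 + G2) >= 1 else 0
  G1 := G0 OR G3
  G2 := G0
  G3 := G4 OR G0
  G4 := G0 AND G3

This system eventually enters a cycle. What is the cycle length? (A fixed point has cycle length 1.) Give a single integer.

Answer: 1

Derivation:
Step 0: 01100
Step 1: G0=(1+1>=1)=1 G1=G0|G3=0|0=0 G2=G0=0 G3=G4|G0=0|0=0 G4=G0&G3=0&0=0 -> 10000
Step 2: G0=(0+0>=1)=0 G1=G0|G3=1|0=1 G2=G0=1 G3=G4|G0=0|1=1 G4=G0&G3=1&0=0 -> 01110
Step 3: G0=(1+1>=1)=1 G1=G0|G3=0|1=1 G2=G0=0 G3=G4|G0=0|0=0 G4=G0&G3=0&1=0 -> 11000
Step 4: G0=(1+0>=1)=1 G1=G0|G3=1|0=1 G2=G0=1 G3=G4|G0=0|1=1 G4=G0&G3=1&0=0 -> 11110
Step 5: G0=(1+1>=1)=1 G1=G0|G3=1|1=1 G2=G0=1 G3=G4|G0=0|1=1 G4=G0&G3=1&1=1 -> 11111
Step 6: G0=(1+1>=1)=1 G1=G0|G3=1|1=1 G2=G0=1 G3=G4|G0=1|1=1 G4=G0&G3=1&1=1 -> 11111
State from step 6 equals state from step 5 -> cycle length 1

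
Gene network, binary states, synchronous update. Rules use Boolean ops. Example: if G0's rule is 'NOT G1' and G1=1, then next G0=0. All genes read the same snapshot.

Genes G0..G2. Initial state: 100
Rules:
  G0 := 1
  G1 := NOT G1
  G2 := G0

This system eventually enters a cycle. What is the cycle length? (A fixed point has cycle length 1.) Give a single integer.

Step 0: 100
Step 1: G0=1(const) G1=NOT G1=NOT 0=1 G2=G0=1 -> 111
Step 2: G0=1(const) G1=NOT G1=NOT 1=0 G2=G0=1 -> 101
Step 3: G0=1(const) G1=NOT G1=NOT 0=1 G2=G0=1 -> 111
State from step 3 equals state from step 1 -> cycle length 2

Answer: 2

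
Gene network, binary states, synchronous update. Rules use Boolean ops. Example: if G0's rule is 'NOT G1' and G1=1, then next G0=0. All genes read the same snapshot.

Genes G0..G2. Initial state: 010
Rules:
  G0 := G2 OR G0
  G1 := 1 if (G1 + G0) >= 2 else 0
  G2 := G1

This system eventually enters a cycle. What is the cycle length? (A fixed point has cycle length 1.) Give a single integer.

Answer: 1

Derivation:
Step 0: 010
Step 1: G0=G2|G0=0|0=0 G1=(1+0>=2)=0 G2=G1=1 -> 001
Step 2: G0=G2|G0=1|0=1 G1=(0+0>=2)=0 G2=G1=0 -> 100
Step 3: G0=G2|G0=0|1=1 G1=(0+1>=2)=0 G2=G1=0 -> 100
State from step 3 equals state from step 2 -> cycle length 1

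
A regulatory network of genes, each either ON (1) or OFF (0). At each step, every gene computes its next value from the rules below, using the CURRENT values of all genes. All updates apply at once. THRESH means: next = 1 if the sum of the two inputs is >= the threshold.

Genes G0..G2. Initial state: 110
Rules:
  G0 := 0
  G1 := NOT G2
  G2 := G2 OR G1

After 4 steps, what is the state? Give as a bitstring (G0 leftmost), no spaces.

Step 1: G0=0(const) G1=NOT G2=NOT 0=1 G2=G2|G1=0|1=1 -> 011
Step 2: G0=0(const) G1=NOT G2=NOT 1=0 G2=G2|G1=1|1=1 -> 001
Step 3: G0=0(const) G1=NOT G2=NOT 1=0 G2=G2|G1=1|0=1 -> 001
Step 4: G0=0(const) G1=NOT G2=NOT 1=0 G2=G2|G1=1|0=1 -> 001

001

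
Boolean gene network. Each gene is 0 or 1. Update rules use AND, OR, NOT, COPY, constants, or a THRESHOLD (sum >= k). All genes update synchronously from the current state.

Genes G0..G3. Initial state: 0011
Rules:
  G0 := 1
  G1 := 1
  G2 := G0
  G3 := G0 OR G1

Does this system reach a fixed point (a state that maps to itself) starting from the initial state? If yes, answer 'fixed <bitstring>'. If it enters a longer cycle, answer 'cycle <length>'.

Step 0: 0011
Step 1: G0=1(const) G1=1(const) G2=G0=0 G3=G0|G1=0|0=0 -> 1100
Step 2: G0=1(const) G1=1(const) G2=G0=1 G3=G0|G1=1|1=1 -> 1111
Step 3: G0=1(const) G1=1(const) G2=G0=1 G3=G0|G1=1|1=1 -> 1111
Fixed point reached at step 2: 1111

Answer: fixed 1111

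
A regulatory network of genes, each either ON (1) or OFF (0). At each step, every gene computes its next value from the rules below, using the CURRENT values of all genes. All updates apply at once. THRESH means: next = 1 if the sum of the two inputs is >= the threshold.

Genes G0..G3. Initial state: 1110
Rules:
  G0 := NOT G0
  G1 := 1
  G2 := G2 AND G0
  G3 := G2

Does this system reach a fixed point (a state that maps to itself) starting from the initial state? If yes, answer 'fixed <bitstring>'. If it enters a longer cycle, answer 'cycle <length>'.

Step 0: 1110
Step 1: G0=NOT G0=NOT 1=0 G1=1(const) G2=G2&G0=1&1=1 G3=G2=1 -> 0111
Step 2: G0=NOT G0=NOT 0=1 G1=1(const) G2=G2&G0=1&0=0 G3=G2=1 -> 1101
Step 3: G0=NOT G0=NOT 1=0 G1=1(const) G2=G2&G0=0&1=0 G3=G2=0 -> 0100
Step 4: G0=NOT G0=NOT 0=1 G1=1(const) G2=G2&G0=0&0=0 G3=G2=0 -> 1100
Step 5: G0=NOT G0=NOT 1=0 G1=1(const) G2=G2&G0=0&1=0 G3=G2=0 -> 0100
Cycle of length 2 starting at step 3 -> no fixed point

Answer: cycle 2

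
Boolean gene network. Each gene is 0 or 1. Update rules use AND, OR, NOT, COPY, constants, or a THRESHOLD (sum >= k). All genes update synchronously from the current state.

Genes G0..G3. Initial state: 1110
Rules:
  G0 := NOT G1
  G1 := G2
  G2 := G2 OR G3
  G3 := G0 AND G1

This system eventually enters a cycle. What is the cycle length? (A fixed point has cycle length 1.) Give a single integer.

Answer: 1

Derivation:
Step 0: 1110
Step 1: G0=NOT G1=NOT 1=0 G1=G2=1 G2=G2|G3=1|0=1 G3=G0&G1=1&1=1 -> 0111
Step 2: G0=NOT G1=NOT 1=0 G1=G2=1 G2=G2|G3=1|1=1 G3=G0&G1=0&1=0 -> 0110
Step 3: G0=NOT G1=NOT 1=0 G1=G2=1 G2=G2|G3=1|0=1 G3=G0&G1=0&1=0 -> 0110
State from step 3 equals state from step 2 -> cycle length 1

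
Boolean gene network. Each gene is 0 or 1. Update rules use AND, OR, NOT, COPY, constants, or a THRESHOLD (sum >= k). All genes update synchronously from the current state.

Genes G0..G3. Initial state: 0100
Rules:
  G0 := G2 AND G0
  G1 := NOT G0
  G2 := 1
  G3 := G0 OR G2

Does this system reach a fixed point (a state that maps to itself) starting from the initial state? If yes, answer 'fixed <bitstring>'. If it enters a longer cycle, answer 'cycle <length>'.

Step 0: 0100
Step 1: G0=G2&G0=0&0=0 G1=NOT G0=NOT 0=1 G2=1(const) G3=G0|G2=0|0=0 -> 0110
Step 2: G0=G2&G0=1&0=0 G1=NOT G0=NOT 0=1 G2=1(const) G3=G0|G2=0|1=1 -> 0111
Step 3: G0=G2&G0=1&0=0 G1=NOT G0=NOT 0=1 G2=1(const) G3=G0|G2=0|1=1 -> 0111
Fixed point reached at step 2: 0111

Answer: fixed 0111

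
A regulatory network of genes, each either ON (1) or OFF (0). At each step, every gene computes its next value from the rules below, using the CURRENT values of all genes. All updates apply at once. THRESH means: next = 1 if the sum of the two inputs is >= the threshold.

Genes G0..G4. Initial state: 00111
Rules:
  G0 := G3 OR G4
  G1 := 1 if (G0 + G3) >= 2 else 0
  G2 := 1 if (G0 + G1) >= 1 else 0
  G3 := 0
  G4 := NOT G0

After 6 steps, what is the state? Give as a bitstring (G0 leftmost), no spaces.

Step 1: G0=G3|G4=1|1=1 G1=(0+1>=2)=0 G2=(0+0>=1)=0 G3=0(const) G4=NOT G0=NOT 0=1 -> 10001
Step 2: G0=G3|G4=0|1=1 G1=(1+0>=2)=0 G2=(1+0>=1)=1 G3=0(const) G4=NOT G0=NOT 1=0 -> 10100
Step 3: G0=G3|G4=0|0=0 G1=(1+0>=2)=0 G2=(1+0>=1)=1 G3=0(const) G4=NOT G0=NOT 1=0 -> 00100
Step 4: G0=G3|G4=0|0=0 G1=(0+0>=2)=0 G2=(0+0>=1)=0 G3=0(const) G4=NOT G0=NOT 0=1 -> 00001
Step 5: G0=G3|G4=0|1=1 G1=(0+0>=2)=0 G2=(0+0>=1)=0 G3=0(const) G4=NOT G0=NOT 0=1 -> 10001
Step 6: G0=G3|G4=0|1=1 G1=(1+0>=2)=0 G2=(1+0>=1)=1 G3=0(const) G4=NOT G0=NOT 1=0 -> 10100

10100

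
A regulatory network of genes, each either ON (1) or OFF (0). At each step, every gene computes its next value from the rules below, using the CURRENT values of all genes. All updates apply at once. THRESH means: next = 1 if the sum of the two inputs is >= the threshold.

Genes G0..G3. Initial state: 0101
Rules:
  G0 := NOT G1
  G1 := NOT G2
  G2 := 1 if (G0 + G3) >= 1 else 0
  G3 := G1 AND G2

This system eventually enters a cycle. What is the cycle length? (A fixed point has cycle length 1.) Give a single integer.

Answer: 1

Derivation:
Step 0: 0101
Step 1: G0=NOT G1=NOT 1=0 G1=NOT G2=NOT 0=1 G2=(0+1>=1)=1 G3=G1&G2=1&0=0 -> 0110
Step 2: G0=NOT G1=NOT 1=0 G1=NOT G2=NOT 1=0 G2=(0+0>=1)=0 G3=G1&G2=1&1=1 -> 0001
Step 3: G0=NOT G1=NOT 0=1 G1=NOT G2=NOT 0=1 G2=(0+1>=1)=1 G3=G1&G2=0&0=0 -> 1110
Step 4: G0=NOT G1=NOT 1=0 G1=NOT G2=NOT 1=0 G2=(1+0>=1)=1 G3=G1&G2=1&1=1 -> 0011
Step 5: G0=NOT G1=NOT 0=1 G1=NOT G2=NOT 1=0 G2=(0+1>=1)=1 G3=G1&G2=0&1=0 -> 1010
Step 6: G0=NOT G1=NOT 0=1 G1=NOT G2=NOT 1=0 G2=(1+0>=1)=1 G3=G1&G2=0&1=0 -> 1010
State from step 6 equals state from step 5 -> cycle length 1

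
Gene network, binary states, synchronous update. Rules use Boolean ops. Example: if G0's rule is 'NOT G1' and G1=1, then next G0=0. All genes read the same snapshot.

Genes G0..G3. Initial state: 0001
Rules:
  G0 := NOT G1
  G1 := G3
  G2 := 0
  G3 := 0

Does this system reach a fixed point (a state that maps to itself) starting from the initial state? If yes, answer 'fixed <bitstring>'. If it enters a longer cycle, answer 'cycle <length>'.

Step 0: 0001
Step 1: G0=NOT G1=NOT 0=1 G1=G3=1 G2=0(const) G3=0(const) -> 1100
Step 2: G0=NOT G1=NOT 1=0 G1=G3=0 G2=0(const) G3=0(const) -> 0000
Step 3: G0=NOT G1=NOT 0=1 G1=G3=0 G2=0(const) G3=0(const) -> 1000
Step 4: G0=NOT G1=NOT 0=1 G1=G3=0 G2=0(const) G3=0(const) -> 1000
Fixed point reached at step 3: 1000

Answer: fixed 1000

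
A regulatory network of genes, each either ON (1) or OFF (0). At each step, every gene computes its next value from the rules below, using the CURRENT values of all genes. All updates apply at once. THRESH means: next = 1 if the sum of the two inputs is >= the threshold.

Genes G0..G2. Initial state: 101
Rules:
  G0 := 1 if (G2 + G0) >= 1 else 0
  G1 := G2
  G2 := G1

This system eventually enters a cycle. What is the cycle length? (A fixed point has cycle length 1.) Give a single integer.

Step 0: 101
Step 1: G0=(1+1>=1)=1 G1=G2=1 G2=G1=0 -> 110
Step 2: G0=(0+1>=1)=1 G1=G2=0 G2=G1=1 -> 101
State from step 2 equals state from step 0 -> cycle length 2

Answer: 2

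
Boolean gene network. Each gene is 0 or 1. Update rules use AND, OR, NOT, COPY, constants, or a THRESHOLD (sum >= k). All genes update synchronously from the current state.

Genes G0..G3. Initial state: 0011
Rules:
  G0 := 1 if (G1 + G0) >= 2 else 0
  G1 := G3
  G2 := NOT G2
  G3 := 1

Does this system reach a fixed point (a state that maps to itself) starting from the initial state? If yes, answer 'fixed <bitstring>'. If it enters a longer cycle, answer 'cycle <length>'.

Answer: cycle 2

Derivation:
Step 0: 0011
Step 1: G0=(0+0>=2)=0 G1=G3=1 G2=NOT G2=NOT 1=0 G3=1(const) -> 0101
Step 2: G0=(1+0>=2)=0 G1=G3=1 G2=NOT G2=NOT 0=1 G3=1(const) -> 0111
Step 3: G0=(1+0>=2)=0 G1=G3=1 G2=NOT G2=NOT 1=0 G3=1(const) -> 0101
Cycle of length 2 starting at step 1 -> no fixed point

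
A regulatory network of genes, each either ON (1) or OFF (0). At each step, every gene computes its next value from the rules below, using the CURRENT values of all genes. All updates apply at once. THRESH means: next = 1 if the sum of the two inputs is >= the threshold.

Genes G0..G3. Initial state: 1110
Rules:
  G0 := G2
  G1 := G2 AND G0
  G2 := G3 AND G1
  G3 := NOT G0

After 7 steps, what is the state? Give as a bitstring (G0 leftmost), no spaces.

Step 1: G0=G2=1 G1=G2&G0=1&1=1 G2=G3&G1=0&1=0 G3=NOT G0=NOT 1=0 -> 1100
Step 2: G0=G2=0 G1=G2&G0=0&1=0 G2=G3&G1=0&1=0 G3=NOT G0=NOT 1=0 -> 0000
Step 3: G0=G2=0 G1=G2&G0=0&0=0 G2=G3&G1=0&0=0 G3=NOT G0=NOT 0=1 -> 0001
Step 4: G0=G2=0 G1=G2&G0=0&0=0 G2=G3&G1=1&0=0 G3=NOT G0=NOT 0=1 -> 0001
Step 5: G0=G2=0 G1=G2&G0=0&0=0 G2=G3&G1=1&0=0 G3=NOT G0=NOT 0=1 -> 0001
Step 6: G0=G2=0 G1=G2&G0=0&0=0 G2=G3&G1=1&0=0 G3=NOT G0=NOT 0=1 -> 0001
Step 7: G0=G2=0 G1=G2&G0=0&0=0 G2=G3&G1=1&0=0 G3=NOT G0=NOT 0=1 -> 0001

0001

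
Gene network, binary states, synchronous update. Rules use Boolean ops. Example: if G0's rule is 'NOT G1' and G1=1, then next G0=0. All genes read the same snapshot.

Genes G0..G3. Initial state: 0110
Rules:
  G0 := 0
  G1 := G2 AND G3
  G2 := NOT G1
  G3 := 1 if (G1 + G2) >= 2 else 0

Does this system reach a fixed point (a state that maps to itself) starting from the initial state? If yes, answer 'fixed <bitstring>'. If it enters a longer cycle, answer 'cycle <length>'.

Step 0: 0110
Step 1: G0=0(const) G1=G2&G3=1&0=0 G2=NOT G1=NOT 1=0 G3=(1+1>=2)=1 -> 0001
Step 2: G0=0(const) G1=G2&G3=0&1=0 G2=NOT G1=NOT 0=1 G3=(0+0>=2)=0 -> 0010
Step 3: G0=0(const) G1=G2&G3=1&0=0 G2=NOT G1=NOT 0=1 G3=(0+1>=2)=0 -> 0010
Fixed point reached at step 2: 0010

Answer: fixed 0010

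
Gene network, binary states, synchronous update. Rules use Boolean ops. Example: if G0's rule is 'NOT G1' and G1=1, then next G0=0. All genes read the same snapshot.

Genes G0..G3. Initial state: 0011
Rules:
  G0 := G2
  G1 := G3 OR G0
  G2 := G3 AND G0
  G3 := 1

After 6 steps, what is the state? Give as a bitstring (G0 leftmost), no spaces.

Step 1: G0=G2=1 G1=G3|G0=1|0=1 G2=G3&G0=1&0=0 G3=1(const) -> 1101
Step 2: G0=G2=0 G1=G3|G0=1|1=1 G2=G3&G0=1&1=1 G3=1(const) -> 0111
Step 3: G0=G2=1 G1=G3|G0=1|0=1 G2=G3&G0=1&0=0 G3=1(const) -> 1101
Step 4: G0=G2=0 G1=G3|G0=1|1=1 G2=G3&G0=1&1=1 G3=1(const) -> 0111
Step 5: G0=G2=1 G1=G3|G0=1|0=1 G2=G3&G0=1&0=0 G3=1(const) -> 1101
Step 6: G0=G2=0 G1=G3|G0=1|1=1 G2=G3&G0=1&1=1 G3=1(const) -> 0111

0111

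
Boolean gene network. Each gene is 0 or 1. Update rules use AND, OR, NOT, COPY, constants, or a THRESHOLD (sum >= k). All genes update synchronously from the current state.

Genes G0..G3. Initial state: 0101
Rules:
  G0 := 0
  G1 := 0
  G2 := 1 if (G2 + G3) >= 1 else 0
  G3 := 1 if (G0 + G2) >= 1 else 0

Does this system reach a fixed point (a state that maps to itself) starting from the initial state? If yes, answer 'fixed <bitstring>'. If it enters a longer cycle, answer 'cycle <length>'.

Answer: fixed 0011

Derivation:
Step 0: 0101
Step 1: G0=0(const) G1=0(const) G2=(0+1>=1)=1 G3=(0+0>=1)=0 -> 0010
Step 2: G0=0(const) G1=0(const) G2=(1+0>=1)=1 G3=(0+1>=1)=1 -> 0011
Step 3: G0=0(const) G1=0(const) G2=(1+1>=1)=1 G3=(0+1>=1)=1 -> 0011
Fixed point reached at step 2: 0011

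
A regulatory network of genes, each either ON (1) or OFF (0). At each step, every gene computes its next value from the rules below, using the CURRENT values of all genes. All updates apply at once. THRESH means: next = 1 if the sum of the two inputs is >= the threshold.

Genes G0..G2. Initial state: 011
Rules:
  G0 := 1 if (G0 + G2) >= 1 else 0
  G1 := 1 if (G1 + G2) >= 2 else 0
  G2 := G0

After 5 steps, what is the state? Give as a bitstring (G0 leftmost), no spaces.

Step 1: G0=(0+1>=1)=1 G1=(1+1>=2)=1 G2=G0=0 -> 110
Step 2: G0=(1+0>=1)=1 G1=(1+0>=2)=0 G2=G0=1 -> 101
Step 3: G0=(1+1>=1)=1 G1=(0+1>=2)=0 G2=G0=1 -> 101
Step 4: G0=(1+1>=1)=1 G1=(0+1>=2)=0 G2=G0=1 -> 101
Step 5: G0=(1+1>=1)=1 G1=(0+1>=2)=0 G2=G0=1 -> 101

101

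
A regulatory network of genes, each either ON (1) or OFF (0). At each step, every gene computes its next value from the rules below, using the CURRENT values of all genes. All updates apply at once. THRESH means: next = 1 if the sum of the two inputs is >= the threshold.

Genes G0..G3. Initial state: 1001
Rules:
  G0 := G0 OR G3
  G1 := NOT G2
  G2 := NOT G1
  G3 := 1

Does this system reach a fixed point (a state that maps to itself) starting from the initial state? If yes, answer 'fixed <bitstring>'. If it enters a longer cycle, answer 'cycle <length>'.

Answer: cycle 2

Derivation:
Step 0: 1001
Step 1: G0=G0|G3=1|1=1 G1=NOT G2=NOT 0=1 G2=NOT G1=NOT 0=1 G3=1(const) -> 1111
Step 2: G0=G0|G3=1|1=1 G1=NOT G2=NOT 1=0 G2=NOT G1=NOT 1=0 G3=1(const) -> 1001
Cycle of length 2 starting at step 0 -> no fixed point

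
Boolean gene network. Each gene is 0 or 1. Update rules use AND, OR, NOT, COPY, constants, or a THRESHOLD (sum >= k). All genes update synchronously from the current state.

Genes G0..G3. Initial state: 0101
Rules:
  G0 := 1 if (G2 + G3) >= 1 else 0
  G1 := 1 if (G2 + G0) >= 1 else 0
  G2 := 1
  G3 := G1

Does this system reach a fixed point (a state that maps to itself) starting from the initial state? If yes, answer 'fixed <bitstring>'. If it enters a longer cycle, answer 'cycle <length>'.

Step 0: 0101
Step 1: G0=(0+1>=1)=1 G1=(0+0>=1)=0 G2=1(const) G3=G1=1 -> 1011
Step 2: G0=(1+1>=1)=1 G1=(1+1>=1)=1 G2=1(const) G3=G1=0 -> 1110
Step 3: G0=(1+0>=1)=1 G1=(1+1>=1)=1 G2=1(const) G3=G1=1 -> 1111
Step 4: G0=(1+1>=1)=1 G1=(1+1>=1)=1 G2=1(const) G3=G1=1 -> 1111
Fixed point reached at step 3: 1111

Answer: fixed 1111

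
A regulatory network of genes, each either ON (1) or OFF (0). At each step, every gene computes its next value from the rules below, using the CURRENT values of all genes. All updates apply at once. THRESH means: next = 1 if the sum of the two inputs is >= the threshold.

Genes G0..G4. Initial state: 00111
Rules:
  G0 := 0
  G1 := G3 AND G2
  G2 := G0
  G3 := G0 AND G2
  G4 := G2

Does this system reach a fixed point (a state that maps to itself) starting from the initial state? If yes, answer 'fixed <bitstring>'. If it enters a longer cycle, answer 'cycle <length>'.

Step 0: 00111
Step 1: G0=0(const) G1=G3&G2=1&1=1 G2=G0=0 G3=G0&G2=0&1=0 G4=G2=1 -> 01001
Step 2: G0=0(const) G1=G3&G2=0&0=0 G2=G0=0 G3=G0&G2=0&0=0 G4=G2=0 -> 00000
Step 3: G0=0(const) G1=G3&G2=0&0=0 G2=G0=0 G3=G0&G2=0&0=0 G4=G2=0 -> 00000
Fixed point reached at step 2: 00000

Answer: fixed 00000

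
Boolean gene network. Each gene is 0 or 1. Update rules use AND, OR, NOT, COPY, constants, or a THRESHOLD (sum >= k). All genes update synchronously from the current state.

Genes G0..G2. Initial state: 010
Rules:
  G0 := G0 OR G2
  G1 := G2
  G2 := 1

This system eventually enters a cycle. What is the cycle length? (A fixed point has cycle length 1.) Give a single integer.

Answer: 1

Derivation:
Step 0: 010
Step 1: G0=G0|G2=0|0=0 G1=G2=0 G2=1(const) -> 001
Step 2: G0=G0|G2=0|1=1 G1=G2=1 G2=1(const) -> 111
Step 3: G0=G0|G2=1|1=1 G1=G2=1 G2=1(const) -> 111
State from step 3 equals state from step 2 -> cycle length 1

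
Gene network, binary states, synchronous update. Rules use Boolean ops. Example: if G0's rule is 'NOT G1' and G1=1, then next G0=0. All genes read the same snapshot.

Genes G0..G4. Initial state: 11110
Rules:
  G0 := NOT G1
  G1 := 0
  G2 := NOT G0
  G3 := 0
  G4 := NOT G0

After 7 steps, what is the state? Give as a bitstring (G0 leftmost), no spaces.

Step 1: G0=NOT G1=NOT 1=0 G1=0(const) G2=NOT G0=NOT 1=0 G3=0(const) G4=NOT G0=NOT 1=0 -> 00000
Step 2: G0=NOT G1=NOT 0=1 G1=0(const) G2=NOT G0=NOT 0=1 G3=0(const) G4=NOT G0=NOT 0=1 -> 10101
Step 3: G0=NOT G1=NOT 0=1 G1=0(const) G2=NOT G0=NOT 1=0 G3=0(const) G4=NOT G0=NOT 1=0 -> 10000
Step 4: G0=NOT G1=NOT 0=1 G1=0(const) G2=NOT G0=NOT 1=0 G3=0(const) G4=NOT G0=NOT 1=0 -> 10000
Step 5: G0=NOT G1=NOT 0=1 G1=0(const) G2=NOT G0=NOT 1=0 G3=0(const) G4=NOT G0=NOT 1=0 -> 10000
Step 6: G0=NOT G1=NOT 0=1 G1=0(const) G2=NOT G0=NOT 1=0 G3=0(const) G4=NOT G0=NOT 1=0 -> 10000
Step 7: G0=NOT G1=NOT 0=1 G1=0(const) G2=NOT G0=NOT 1=0 G3=0(const) G4=NOT G0=NOT 1=0 -> 10000

10000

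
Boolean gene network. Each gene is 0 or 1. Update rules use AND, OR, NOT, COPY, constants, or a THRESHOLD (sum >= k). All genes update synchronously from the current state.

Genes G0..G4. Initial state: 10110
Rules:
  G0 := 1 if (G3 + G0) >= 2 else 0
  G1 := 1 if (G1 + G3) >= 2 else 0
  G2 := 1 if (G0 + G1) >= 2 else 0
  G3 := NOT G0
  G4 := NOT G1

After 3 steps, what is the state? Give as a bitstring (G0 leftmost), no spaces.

Step 1: G0=(1+1>=2)=1 G1=(0+1>=2)=0 G2=(1+0>=2)=0 G3=NOT G0=NOT 1=0 G4=NOT G1=NOT 0=1 -> 10001
Step 2: G0=(0+1>=2)=0 G1=(0+0>=2)=0 G2=(1+0>=2)=0 G3=NOT G0=NOT 1=0 G4=NOT G1=NOT 0=1 -> 00001
Step 3: G0=(0+0>=2)=0 G1=(0+0>=2)=0 G2=(0+0>=2)=0 G3=NOT G0=NOT 0=1 G4=NOT G1=NOT 0=1 -> 00011

00011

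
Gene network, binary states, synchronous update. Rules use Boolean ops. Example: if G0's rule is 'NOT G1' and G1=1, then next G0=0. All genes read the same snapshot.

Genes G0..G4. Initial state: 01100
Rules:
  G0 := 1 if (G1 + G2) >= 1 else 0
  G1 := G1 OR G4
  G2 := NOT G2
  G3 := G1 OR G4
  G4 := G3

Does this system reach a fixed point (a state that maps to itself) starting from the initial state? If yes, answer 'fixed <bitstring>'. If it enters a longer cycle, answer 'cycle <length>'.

Answer: cycle 2

Derivation:
Step 0: 01100
Step 1: G0=(1+1>=1)=1 G1=G1|G4=1|0=1 G2=NOT G2=NOT 1=0 G3=G1|G4=1|0=1 G4=G3=0 -> 11010
Step 2: G0=(1+0>=1)=1 G1=G1|G4=1|0=1 G2=NOT G2=NOT 0=1 G3=G1|G4=1|0=1 G4=G3=1 -> 11111
Step 3: G0=(1+1>=1)=1 G1=G1|G4=1|1=1 G2=NOT G2=NOT 1=0 G3=G1|G4=1|1=1 G4=G3=1 -> 11011
Step 4: G0=(1+0>=1)=1 G1=G1|G4=1|1=1 G2=NOT G2=NOT 0=1 G3=G1|G4=1|1=1 G4=G3=1 -> 11111
Cycle of length 2 starting at step 2 -> no fixed point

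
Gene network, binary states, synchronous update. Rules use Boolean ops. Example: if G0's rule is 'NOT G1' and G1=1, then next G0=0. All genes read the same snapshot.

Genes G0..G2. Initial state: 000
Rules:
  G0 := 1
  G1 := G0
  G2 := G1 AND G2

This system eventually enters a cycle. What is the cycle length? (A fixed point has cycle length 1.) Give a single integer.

Step 0: 000
Step 1: G0=1(const) G1=G0=0 G2=G1&G2=0&0=0 -> 100
Step 2: G0=1(const) G1=G0=1 G2=G1&G2=0&0=0 -> 110
Step 3: G0=1(const) G1=G0=1 G2=G1&G2=1&0=0 -> 110
State from step 3 equals state from step 2 -> cycle length 1

Answer: 1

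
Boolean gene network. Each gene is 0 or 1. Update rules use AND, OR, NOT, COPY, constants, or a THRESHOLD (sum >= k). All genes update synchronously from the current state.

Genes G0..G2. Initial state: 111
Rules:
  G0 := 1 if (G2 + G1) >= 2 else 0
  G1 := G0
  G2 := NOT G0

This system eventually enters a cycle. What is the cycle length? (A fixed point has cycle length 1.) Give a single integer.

Answer: 1

Derivation:
Step 0: 111
Step 1: G0=(1+1>=2)=1 G1=G0=1 G2=NOT G0=NOT 1=0 -> 110
Step 2: G0=(0+1>=2)=0 G1=G0=1 G2=NOT G0=NOT 1=0 -> 010
Step 3: G0=(0+1>=2)=0 G1=G0=0 G2=NOT G0=NOT 0=1 -> 001
Step 4: G0=(1+0>=2)=0 G1=G0=0 G2=NOT G0=NOT 0=1 -> 001
State from step 4 equals state from step 3 -> cycle length 1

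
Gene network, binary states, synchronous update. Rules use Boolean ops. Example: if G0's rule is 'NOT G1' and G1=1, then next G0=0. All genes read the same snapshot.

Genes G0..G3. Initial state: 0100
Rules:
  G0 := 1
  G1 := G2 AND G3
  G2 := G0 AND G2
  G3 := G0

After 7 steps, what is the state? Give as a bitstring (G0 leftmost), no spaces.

Step 1: G0=1(const) G1=G2&G3=0&0=0 G2=G0&G2=0&0=0 G3=G0=0 -> 1000
Step 2: G0=1(const) G1=G2&G3=0&0=0 G2=G0&G2=1&0=0 G3=G0=1 -> 1001
Step 3: G0=1(const) G1=G2&G3=0&1=0 G2=G0&G2=1&0=0 G3=G0=1 -> 1001
Step 4: G0=1(const) G1=G2&G3=0&1=0 G2=G0&G2=1&0=0 G3=G0=1 -> 1001
Step 5: G0=1(const) G1=G2&G3=0&1=0 G2=G0&G2=1&0=0 G3=G0=1 -> 1001
Step 6: G0=1(const) G1=G2&G3=0&1=0 G2=G0&G2=1&0=0 G3=G0=1 -> 1001
Step 7: G0=1(const) G1=G2&G3=0&1=0 G2=G0&G2=1&0=0 G3=G0=1 -> 1001

1001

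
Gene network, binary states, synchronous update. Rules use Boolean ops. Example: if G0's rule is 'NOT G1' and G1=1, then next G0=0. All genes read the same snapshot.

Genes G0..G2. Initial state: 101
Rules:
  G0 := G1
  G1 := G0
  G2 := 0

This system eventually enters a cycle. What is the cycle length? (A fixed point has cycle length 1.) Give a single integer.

Answer: 2

Derivation:
Step 0: 101
Step 1: G0=G1=0 G1=G0=1 G2=0(const) -> 010
Step 2: G0=G1=1 G1=G0=0 G2=0(const) -> 100
Step 3: G0=G1=0 G1=G0=1 G2=0(const) -> 010
State from step 3 equals state from step 1 -> cycle length 2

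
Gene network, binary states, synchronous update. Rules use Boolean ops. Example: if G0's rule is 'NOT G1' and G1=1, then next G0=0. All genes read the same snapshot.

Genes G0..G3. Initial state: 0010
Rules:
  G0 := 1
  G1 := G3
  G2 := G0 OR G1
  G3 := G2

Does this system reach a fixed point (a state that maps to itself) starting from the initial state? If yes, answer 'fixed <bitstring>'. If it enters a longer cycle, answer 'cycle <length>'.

Answer: fixed 1111

Derivation:
Step 0: 0010
Step 1: G0=1(const) G1=G3=0 G2=G0|G1=0|0=0 G3=G2=1 -> 1001
Step 2: G0=1(const) G1=G3=1 G2=G0|G1=1|0=1 G3=G2=0 -> 1110
Step 3: G0=1(const) G1=G3=0 G2=G0|G1=1|1=1 G3=G2=1 -> 1011
Step 4: G0=1(const) G1=G3=1 G2=G0|G1=1|0=1 G3=G2=1 -> 1111
Step 5: G0=1(const) G1=G3=1 G2=G0|G1=1|1=1 G3=G2=1 -> 1111
Fixed point reached at step 4: 1111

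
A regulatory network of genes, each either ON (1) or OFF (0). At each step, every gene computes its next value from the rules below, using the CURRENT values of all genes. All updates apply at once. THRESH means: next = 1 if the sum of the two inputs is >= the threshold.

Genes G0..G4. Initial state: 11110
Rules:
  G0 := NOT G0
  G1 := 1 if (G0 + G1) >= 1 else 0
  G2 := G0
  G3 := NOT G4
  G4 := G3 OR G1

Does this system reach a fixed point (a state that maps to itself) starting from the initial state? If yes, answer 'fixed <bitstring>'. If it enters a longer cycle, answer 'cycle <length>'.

Answer: cycle 2

Derivation:
Step 0: 11110
Step 1: G0=NOT G0=NOT 1=0 G1=(1+1>=1)=1 G2=G0=1 G3=NOT G4=NOT 0=1 G4=G3|G1=1|1=1 -> 01111
Step 2: G0=NOT G0=NOT 0=1 G1=(0+1>=1)=1 G2=G0=0 G3=NOT G4=NOT 1=0 G4=G3|G1=1|1=1 -> 11001
Step 3: G0=NOT G0=NOT 1=0 G1=(1+1>=1)=1 G2=G0=1 G3=NOT G4=NOT 1=0 G4=G3|G1=0|1=1 -> 01101
Step 4: G0=NOT G0=NOT 0=1 G1=(0+1>=1)=1 G2=G0=0 G3=NOT G4=NOT 1=0 G4=G3|G1=0|1=1 -> 11001
Cycle of length 2 starting at step 2 -> no fixed point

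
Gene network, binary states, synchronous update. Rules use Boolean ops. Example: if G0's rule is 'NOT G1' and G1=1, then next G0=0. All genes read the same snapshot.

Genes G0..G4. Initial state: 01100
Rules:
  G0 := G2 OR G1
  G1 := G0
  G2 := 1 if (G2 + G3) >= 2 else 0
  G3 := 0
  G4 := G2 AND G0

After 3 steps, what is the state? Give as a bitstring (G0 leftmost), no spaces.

Step 1: G0=G2|G1=1|1=1 G1=G0=0 G2=(1+0>=2)=0 G3=0(const) G4=G2&G0=1&0=0 -> 10000
Step 2: G0=G2|G1=0|0=0 G1=G0=1 G2=(0+0>=2)=0 G3=0(const) G4=G2&G0=0&1=0 -> 01000
Step 3: G0=G2|G1=0|1=1 G1=G0=0 G2=(0+0>=2)=0 G3=0(const) G4=G2&G0=0&0=0 -> 10000

10000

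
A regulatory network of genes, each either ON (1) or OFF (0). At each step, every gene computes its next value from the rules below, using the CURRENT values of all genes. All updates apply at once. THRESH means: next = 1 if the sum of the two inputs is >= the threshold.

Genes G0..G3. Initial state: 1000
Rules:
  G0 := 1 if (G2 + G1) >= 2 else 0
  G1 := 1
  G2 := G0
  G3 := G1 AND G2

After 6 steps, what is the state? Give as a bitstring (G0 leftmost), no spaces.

Step 1: G0=(0+0>=2)=0 G1=1(const) G2=G0=1 G3=G1&G2=0&0=0 -> 0110
Step 2: G0=(1+1>=2)=1 G1=1(const) G2=G0=0 G3=G1&G2=1&1=1 -> 1101
Step 3: G0=(0+1>=2)=0 G1=1(const) G2=G0=1 G3=G1&G2=1&0=0 -> 0110
Step 4: G0=(1+1>=2)=1 G1=1(const) G2=G0=0 G3=G1&G2=1&1=1 -> 1101
Step 5: G0=(0+1>=2)=0 G1=1(const) G2=G0=1 G3=G1&G2=1&0=0 -> 0110
Step 6: G0=(1+1>=2)=1 G1=1(const) G2=G0=0 G3=G1&G2=1&1=1 -> 1101

1101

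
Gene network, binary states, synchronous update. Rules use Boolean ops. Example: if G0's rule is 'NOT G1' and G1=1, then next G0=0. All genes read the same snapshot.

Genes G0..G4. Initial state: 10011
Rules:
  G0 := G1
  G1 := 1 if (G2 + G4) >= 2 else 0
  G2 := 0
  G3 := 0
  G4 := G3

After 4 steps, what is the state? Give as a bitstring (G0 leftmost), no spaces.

Step 1: G0=G1=0 G1=(0+1>=2)=0 G2=0(const) G3=0(const) G4=G3=1 -> 00001
Step 2: G0=G1=0 G1=(0+1>=2)=0 G2=0(const) G3=0(const) G4=G3=0 -> 00000
Step 3: G0=G1=0 G1=(0+0>=2)=0 G2=0(const) G3=0(const) G4=G3=0 -> 00000
Step 4: G0=G1=0 G1=(0+0>=2)=0 G2=0(const) G3=0(const) G4=G3=0 -> 00000

00000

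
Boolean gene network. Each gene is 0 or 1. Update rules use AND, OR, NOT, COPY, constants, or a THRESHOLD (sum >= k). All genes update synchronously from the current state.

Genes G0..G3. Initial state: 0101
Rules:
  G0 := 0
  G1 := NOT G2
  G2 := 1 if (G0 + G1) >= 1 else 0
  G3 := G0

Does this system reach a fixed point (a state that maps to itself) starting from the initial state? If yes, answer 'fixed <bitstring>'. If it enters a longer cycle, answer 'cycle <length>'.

Answer: cycle 4

Derivation:
Step 0: 0101
Step 1: G0=0(const) G1=NOT G2=NOT 0=1 G2=(0+1>=1)=1 G3=G0=0 -> 0110
Step 2: G0=0(const) G1=NOT G2=NOT 1=0 G2=(0+1>=1)=1 G3=G0=0 -> 0010
Step 3: G0=0(const) G1=NOT G2=NOT 1=0 G2=(0+0>=1)=0 G3=G0=0 -> 0000
Step 4: G0=0(const) G1=NOT G2=NOT 0=1 G2=(0+0>=1)=0 G3=G0=0 -> 0100
Step 5: G0=0(const) G1=NOT G2=NOT 0=1 G2=(0+1>=1)=1 G3=G0=0 -> 0110
Cycle of length 4 starting at step 1 -> no fixed point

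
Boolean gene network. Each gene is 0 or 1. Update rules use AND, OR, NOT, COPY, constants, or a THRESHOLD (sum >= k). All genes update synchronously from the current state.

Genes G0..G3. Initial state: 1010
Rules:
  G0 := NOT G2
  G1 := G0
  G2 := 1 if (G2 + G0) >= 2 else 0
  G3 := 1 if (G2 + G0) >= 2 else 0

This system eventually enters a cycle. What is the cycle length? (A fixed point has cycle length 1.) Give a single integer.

Answer: 1

Derivation:
Step 0: 1010
Step 1: G0=NOT G2=NOT 1=0 G1=G0=1 G2=(1+1>=2)=1 G3=(1+1>=2)=1 -> 0111
Step 2: G0=NOT G2=NOT 1=0 G1=G0=0 G2=(1+0>=2)=0 G3=(1+0>=2)=0 -> 0000
Step 3: G0=NOT G2=NOT 0=1 G1=G0=0 G2=(0+0>=2)=0 G3=(0+0>=2)=0 -> 1000
Step 4: G0=NOT G2=NOT 0=1 G1=G0=1 G2=(0+1>=2)=0 G3=(0+1>=2)=0 -> 1100
Step 5: G0=NOT G2=NOT 0=1 G1=G0=1 G2=(0+1>=2)=0 G3=(0+1>=2)=0 -> 1100
State from step 5 equals state from step 4 -> cycle length 1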